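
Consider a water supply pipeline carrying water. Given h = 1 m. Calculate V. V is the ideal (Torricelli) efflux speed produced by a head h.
Formula: V = \sqrt{2 g h}
V = √(2·9.81·1) = 4.429 m/s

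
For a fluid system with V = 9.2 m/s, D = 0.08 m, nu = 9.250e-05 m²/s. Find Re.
Formula: Re = \frac{V D}{\nu}
Re = 9.2·0.08/9.250e-05 = 7957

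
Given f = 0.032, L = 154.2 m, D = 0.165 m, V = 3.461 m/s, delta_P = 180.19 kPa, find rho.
Formula: \Delta P = f \frac{L}{D} \frac{\rho V^2}{2}
Substituting knowns: 180.19 = 0.032·(154.2/0.165)·0.5·rho·3.461²/1000
Solving for rho: rho = (180.19·1000)/(0.032·(154.2/0.165)·0.5·3.461²) = 1006 kg/m³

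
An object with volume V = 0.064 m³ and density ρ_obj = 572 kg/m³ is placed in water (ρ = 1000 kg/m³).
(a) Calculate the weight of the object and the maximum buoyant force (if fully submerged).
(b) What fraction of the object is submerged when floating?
(a) W=rho_obj*g*V=572*9.81*0.064=359.1 N; F_B(max)=rho*g*V=1000*9.81*0.064=627.8 N
(b) Floating fraction=rho_obj/rho=572/1000=0.572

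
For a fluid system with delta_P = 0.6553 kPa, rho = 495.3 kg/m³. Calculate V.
Formula: V = \sqrt{\frac{2 \Delta P}{\rho}}
V = √(2·(0.6553·1000)/495.3) = 1.627 m/s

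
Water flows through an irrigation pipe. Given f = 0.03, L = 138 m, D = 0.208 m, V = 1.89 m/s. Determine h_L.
Formula: h_L = f \frac{L}{D} \frac{V^2}{2g}
h_L = 0.03·(138/0.208)·1.89²/(2·9.81) = 3.624 m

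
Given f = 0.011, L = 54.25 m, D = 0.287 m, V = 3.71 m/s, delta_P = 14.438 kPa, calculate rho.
Formula: \Delta P = f \frac{L}{D} \frac{\rho V^2}{2}
Substituting knowns: 14.438 = 0.011·(54.25/0.287)·0.5·rho·3.71²/1000
Solving for rho: rho = (14.438·1000)/(0.011·(54.25/0.287)·0.5·3.71²) = 1009 kg/m³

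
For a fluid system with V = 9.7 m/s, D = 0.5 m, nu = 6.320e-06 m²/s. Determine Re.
Formula: Re = \frac{V D}{\nu}
Re = 9.7·0.5/6.320e-06 = 767405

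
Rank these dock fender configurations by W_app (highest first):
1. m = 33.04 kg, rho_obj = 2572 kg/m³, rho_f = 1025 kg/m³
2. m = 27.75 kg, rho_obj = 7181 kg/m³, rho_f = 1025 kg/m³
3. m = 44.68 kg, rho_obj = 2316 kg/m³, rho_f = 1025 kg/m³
Case 1: W_app = 195 N
Case 2: W_app = 233.4 N
Case 3: W_app = 244.3 N
Ranking (highest first): 3, 2, 1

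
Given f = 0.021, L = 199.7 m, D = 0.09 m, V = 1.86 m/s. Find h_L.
Formula: h_L = f \frac{L}{D} \frac{V^2}{2g}
h_L = 0.021·(199.7/0.09)·1.86²/(2·9.81) = 8.216 m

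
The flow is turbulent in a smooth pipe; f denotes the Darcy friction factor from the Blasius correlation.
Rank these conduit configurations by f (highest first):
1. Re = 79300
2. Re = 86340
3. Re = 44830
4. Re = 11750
Case 1: f = 0.01883
Case 2: f = 0.01843
Case 3: f = 0.02172
Case 4: f = 0.03035
Ranking (highest first): 4, 3, 1, 2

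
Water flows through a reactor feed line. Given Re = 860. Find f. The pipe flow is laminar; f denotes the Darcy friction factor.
Formula: f = \frac{64}{Re}
f = 64/860 = 0.07442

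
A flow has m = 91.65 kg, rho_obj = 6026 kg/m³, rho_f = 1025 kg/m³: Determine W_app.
Formula: W_{app} = mg\left(1 - \frac{\rho_f}{\rho_{obj}}\right)
W_app = 91.65·9.81·(1 − 1025/6026) = 746.2 N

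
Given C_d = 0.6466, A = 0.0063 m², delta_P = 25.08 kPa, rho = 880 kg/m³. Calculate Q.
Formula: Q = C_d A \sqrt{\frac{2 \Delta P}{\rho}}
Q = 0.6466·0.0063·√(2·(25.08·1000)/880)·1000 = 30.75 L/s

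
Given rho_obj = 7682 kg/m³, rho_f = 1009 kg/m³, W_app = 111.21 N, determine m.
Formula: W_{app} = mg\left(1 - \frac{\rho_f}{\rho_{obj}}\right)
Substituting knowns: 111.21 = m·9.81·(1 − 1009/7682)
Solving for m: m = 111.21/(9.81·(1 − 1009/7682)) = 13.05 kg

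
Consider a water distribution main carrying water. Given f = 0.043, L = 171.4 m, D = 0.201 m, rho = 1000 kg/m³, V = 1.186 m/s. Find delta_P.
Formula: \Delta P = f \frac{L}{D} \frac{\rho V^2}{2}
delta_P = 0.043·(171.4/0.201)·0.5·1000·1.186²/1000 = 25.79 kPa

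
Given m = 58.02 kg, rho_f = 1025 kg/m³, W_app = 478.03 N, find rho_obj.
Formula: W_{app} = mg\left(1 - \frac{\rho_f}{\rho_{obj}}\right)
Substituting knowns: 478.03 = 58.02·9.81·(1 − 1025/rho_obj)
Solving for rho_obj: rho_obj = 1025/(1 − 478.03/(58.02·9.81)) = 6401 kg/m³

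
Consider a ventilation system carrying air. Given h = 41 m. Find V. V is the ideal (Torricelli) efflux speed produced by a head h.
Formula: V = \sqrt{2 g h}
V = √(2·9.81·41) = 28.36 m/s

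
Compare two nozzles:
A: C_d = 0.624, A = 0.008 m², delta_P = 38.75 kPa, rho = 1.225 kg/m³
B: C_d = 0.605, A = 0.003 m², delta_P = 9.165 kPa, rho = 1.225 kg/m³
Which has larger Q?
Q(A) = 1256 L/s, Q(B) = 222 L/s. Answer: A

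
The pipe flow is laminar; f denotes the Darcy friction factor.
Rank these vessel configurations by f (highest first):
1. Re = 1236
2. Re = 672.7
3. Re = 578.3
Case 1: f = 0.05178
Case 2: f = 0.09514
Case 3: f = 0.1107
Ranking (highest first): 3, 2, 1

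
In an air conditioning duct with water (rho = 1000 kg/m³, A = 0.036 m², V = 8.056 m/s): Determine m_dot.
Formula: \dot{m} = \rho A V
m_dot = 1000·0.036·8.056 = 290 kg/s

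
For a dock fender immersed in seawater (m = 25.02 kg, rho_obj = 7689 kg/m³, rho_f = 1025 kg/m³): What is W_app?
Formula: W_{app} = mg\left(1 - \frac{\rho_f}{\rho_{obj}}\right)
W_app = 25.02·9.81·(1 − 1025/7689) = 212.7 N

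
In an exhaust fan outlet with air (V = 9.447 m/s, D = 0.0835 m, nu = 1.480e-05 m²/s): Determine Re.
Formula: Re = \frac{V D}{\nu}
Re = 9.447·0.0835/1.480e-05 = 53299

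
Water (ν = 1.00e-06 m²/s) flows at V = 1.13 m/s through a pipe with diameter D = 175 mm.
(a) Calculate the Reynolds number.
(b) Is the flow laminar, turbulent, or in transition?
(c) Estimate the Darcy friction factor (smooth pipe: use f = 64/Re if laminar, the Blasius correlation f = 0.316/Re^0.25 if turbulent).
(a) Re = V·D/ν = 1.13·0.175/1.00e-06 = 197750
(b) Flow regime: turbulent (Re > 4000)
(c) Friction factor: f = 0.316/Re^0.25 = 0.316/197750^0.25 = 0.01499 (Blasius is strictly valid for Re ≲ 1e5; used here as the smooth-pipe estimate the problem specifies)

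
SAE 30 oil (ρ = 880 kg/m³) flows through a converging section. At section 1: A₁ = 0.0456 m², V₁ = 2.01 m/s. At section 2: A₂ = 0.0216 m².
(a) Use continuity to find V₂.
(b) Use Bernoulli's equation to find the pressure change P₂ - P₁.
(a) Continuity: A₁V₁=A₂V₂ -> V₂=A₁V₁/A₂=0.0456*2.01/0.0216=4.24 m/s
(b) Bernoulli: P₂-P₁=0.5*rho*(V₁^2-V₂^2)/1000=0.5*880*(2.01^2-4.24^2)/1000=-6.133 kPa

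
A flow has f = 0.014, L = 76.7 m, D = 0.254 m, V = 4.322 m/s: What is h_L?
Formula: h_L = f \frac{L}{D} \frac{V^2}{2g}
h_L = 0.014·(76.7/0.254)·4.322²/(2·9.81) = 4.025 m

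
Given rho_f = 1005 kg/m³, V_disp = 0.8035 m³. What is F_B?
Formula: F_B = \rho_f g V_{disp}
F_B = 1005·9.81·0.8035 = 7922 N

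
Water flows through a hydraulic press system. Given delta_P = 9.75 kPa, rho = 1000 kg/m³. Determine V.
Formula: V = \sqrt{\frac{2 \Delta P}{\rho}}
V = √(2·(9.75·1000)/1000) = 4.416 m/s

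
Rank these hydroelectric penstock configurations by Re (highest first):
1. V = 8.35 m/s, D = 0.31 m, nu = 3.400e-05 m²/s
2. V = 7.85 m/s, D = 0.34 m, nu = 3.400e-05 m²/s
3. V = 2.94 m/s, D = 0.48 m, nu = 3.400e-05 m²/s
Case 1: Re = 76132
Case 2: Re = 78500
Case 3: Re = 41506
Ranking (highest first): 2, 1, 3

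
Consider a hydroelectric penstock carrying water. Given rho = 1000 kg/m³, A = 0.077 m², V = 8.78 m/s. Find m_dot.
Formula: \dot{m} = \rho A V
m_dot = 1000·0.077·8.78 = 676.1 kg/s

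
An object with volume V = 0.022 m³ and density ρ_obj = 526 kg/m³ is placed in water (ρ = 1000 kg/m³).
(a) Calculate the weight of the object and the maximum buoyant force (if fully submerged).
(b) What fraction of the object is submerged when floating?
(a) W=rho_obj*g*V=526*9.81*0.022=113.5 N; F_B(max)=rho*g*V=1000*9.81*0.022=215.8 N
(b) Floating fraction=rho_obj/rho=526/1000=0.526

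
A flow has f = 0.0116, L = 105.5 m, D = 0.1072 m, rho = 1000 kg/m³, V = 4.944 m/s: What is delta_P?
Formula: \Delta P = f \frac{L}{D} \frac{\rho V^2}{2}
delta_P = 0.0116·(105.5/0.1072)·0.5·1000·4.944²/1000 = 139.5 kPa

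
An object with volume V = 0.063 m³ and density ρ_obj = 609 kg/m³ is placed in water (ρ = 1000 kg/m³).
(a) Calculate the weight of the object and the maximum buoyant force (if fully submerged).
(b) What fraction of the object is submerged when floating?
(a) W=rho_obj*g*V=609*9.81*0.063=376.4 N; F_B(max)=rho*g*V=1000*9.81*0.063=618.0 N
(b) Floating fraction=rho_obj/rho=609/1000=0.609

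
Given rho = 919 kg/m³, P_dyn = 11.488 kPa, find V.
Formula: P_{dyn} = \frac{1}{2} \rho V^2
Substituting knowns: 11.488 = 0.5·919·V²/1000
Solving for V: V = √(2·(11.488·1000)/919) = 5 m/s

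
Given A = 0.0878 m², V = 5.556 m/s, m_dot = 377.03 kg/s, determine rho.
Formula: \dot{m} = \rho A V
Substituting knowns: 377.03 = rho·0.0878·5.556
Solving for rho: rho = 377.03/(0.0878·5.556) = 772.9 kg/m³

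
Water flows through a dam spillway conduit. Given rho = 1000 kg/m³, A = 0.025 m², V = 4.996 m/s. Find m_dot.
Formula: \dot{m} = \rho A V
m_dot = 1000·0.025·4.996 = 124.9 kg/s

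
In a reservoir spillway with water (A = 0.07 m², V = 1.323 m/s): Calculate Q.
Formula: Q = A V
Q = 0.07·1.323·1000 = 92.61 L/s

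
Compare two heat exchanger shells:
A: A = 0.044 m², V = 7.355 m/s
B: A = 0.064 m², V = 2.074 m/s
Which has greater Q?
Q(A) = 323.6 L/s, Q(B) = 132.7 L/s. Answer: A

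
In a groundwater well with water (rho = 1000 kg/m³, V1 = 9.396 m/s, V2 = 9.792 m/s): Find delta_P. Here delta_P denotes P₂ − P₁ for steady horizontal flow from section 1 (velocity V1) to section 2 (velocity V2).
Formula: \Delta P = \frac{1}{2} \rho (V_1^2 - V_2^2)
delta_P = 0.5·1000·(9.396² − 9.792²)/1000 = -3.799 kPa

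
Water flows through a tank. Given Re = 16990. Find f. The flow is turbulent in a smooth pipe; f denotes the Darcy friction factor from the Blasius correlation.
Formula: f = \frac{0.316}{Re^{0.25}}
f = 0.316/16990^0.25 = 0.02768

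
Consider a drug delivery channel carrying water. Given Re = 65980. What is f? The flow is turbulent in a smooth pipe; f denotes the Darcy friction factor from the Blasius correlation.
Formula: f = \frac{0.316}{Re^{0.25}}
f = 0.316/65980^0.25 = 0.01972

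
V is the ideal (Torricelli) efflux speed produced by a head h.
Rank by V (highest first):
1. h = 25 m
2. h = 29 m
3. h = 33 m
Case 1: V = 22.15 m/s
Case 2: V = 23.85 m/s
Case 3: V = 25.45 m/s
Ranking (highest first): 3, 2, 1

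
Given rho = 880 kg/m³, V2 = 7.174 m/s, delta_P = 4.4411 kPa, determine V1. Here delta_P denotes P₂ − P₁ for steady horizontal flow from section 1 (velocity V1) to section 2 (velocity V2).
Formula: \Delta P = \frac{1}{2} \rho (V_1^2 - V_2^2)
Substituting knowns: 4.4411 = 0.5·880·(V1² − 7.174²)/1000
Solving for V1: V1 = √(7.174² + 2·(4.4411·1000)/880) = 7.846 m/s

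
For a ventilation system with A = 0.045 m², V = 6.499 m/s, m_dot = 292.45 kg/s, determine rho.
Formula: \dot{m} = \rho A V
Substituting knowns: 292.45 = rho·0.045·6.499
Solving for rho: rho = 292.45/(0.045·6.499) = 1000 kg/m³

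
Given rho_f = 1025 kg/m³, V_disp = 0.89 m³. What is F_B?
Formula: F_B = \rho_f g V_{disp}
F_B = 1025·9.81·0.89 = 8949 N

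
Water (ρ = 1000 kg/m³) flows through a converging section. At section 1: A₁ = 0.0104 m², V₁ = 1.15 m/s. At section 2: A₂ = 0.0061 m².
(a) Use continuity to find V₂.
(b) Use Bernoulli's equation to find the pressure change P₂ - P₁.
(a) Continuity: A₁V₁=A₂V₂ -> V₂=A₁V₁/A₂=0.0104*1.15/0.0061=1.96 m/s
(b) Bernoulli: P₂-P₁=0.5*rho*(V₁^2-V₂^2)/1000=0.5*1000*(1.15^2-1.96^2)/1000=-1.26 kPa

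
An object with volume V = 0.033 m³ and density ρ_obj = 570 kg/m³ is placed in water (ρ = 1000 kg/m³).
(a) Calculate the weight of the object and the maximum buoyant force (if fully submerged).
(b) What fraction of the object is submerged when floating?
(a) W=rho_obj*g*V=570*9.81*0.033=184.5 N; F_B(max)=rho*g*V=1000*9.81*0.033=323.7 N
(b) Floating fraction=rho_obj/rho=570/1000=0.570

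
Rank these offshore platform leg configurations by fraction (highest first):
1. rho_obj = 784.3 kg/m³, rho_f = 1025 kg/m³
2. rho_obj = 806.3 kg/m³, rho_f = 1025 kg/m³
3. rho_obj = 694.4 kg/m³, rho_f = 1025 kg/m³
Case 1: fraction = 0.7652
Case 2: fraction = 0.7866
Case 3: fraction = 0.6775
Ranking (highest first): 2, 1, 3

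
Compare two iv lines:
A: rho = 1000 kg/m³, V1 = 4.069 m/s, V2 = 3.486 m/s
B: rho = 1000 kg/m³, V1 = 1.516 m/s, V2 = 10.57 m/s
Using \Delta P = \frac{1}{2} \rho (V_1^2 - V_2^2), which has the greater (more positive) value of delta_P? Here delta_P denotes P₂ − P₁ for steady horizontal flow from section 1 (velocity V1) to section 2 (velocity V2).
delta_P(A) = 2.202 kPa, delta_P(B) = -54.71 kPa. Answer: A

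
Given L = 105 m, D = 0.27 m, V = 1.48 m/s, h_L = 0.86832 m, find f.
Formula: h_L = f \frac{L}{D} \frac{V^2}{2g}
Substituting knowns: 0.86832 = f·(105/0.27)·1.48²/(2·9.81)
Solving for f: f = 0.86832·2·9.81/((105/0.27)·1.48²) = 0.02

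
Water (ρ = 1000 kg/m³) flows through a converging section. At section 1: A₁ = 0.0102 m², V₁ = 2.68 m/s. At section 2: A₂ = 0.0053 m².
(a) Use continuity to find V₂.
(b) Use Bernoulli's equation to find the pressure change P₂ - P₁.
(a) Continuity: A₁V₁=A₂V₂ -> V₂=A₁V₁/A₂=0.0102*2.68/0.0053=5.16 m/s
(b) Bernoulli: P₂-P₁=0.5*rho*(V₁^2-V₂^2)/1000=0.5*1000*(2.68^2-5.16^2)/1000=-9.722 kPa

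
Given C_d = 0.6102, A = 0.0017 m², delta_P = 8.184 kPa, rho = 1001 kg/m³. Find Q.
Formula: Q = C_d A \sqrt{\frac{2 \Delta P}{\rho}}
Q = 0.6102·0.0017·√(2·(8.184·1000)/1001)·1000 = 4.195 L/s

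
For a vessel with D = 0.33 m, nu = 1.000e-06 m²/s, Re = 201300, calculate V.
Formula: Re = \frac{V D}{\nu}
Substituting knowns: 201300 = V·0.33/1.000e-06
Solving for V: V = 201300·1.000e-06/0.33 = 0.61 m/s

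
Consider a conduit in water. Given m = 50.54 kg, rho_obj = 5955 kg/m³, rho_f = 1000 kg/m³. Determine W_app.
Formula: W_{app} = mg\left(1 - \frac{\rho_f}{\rho_{obj}}\right)
W_app = 50.54·9.81·(1 − 1000/5955) = 412.5 N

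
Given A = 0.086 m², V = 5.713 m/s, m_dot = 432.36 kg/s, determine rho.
Formula: \dot{m} = \rho A V
Substituting knowns: 432.36 = rho·0.086·5.713
Solving for rho: rho = 432.36/(0.086·5.713) = 880 kg/m³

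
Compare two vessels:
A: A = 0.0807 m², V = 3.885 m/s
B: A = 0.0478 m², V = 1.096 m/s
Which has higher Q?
Q(A) = 313.5 L/s, Q(B) = 52.39 L/s. Answer: A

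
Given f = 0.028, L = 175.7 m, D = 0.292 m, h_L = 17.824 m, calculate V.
Formula: h_L = f \frac{L}{D} \frac{V^2}{2g}
Substituting knowns: 17.824 = 0.028·(175.7/0.292)·V²/(2·9.81)
Solving for V: V = √(17.824·2·9.81/(0.028·(175.7/0.292))) = 4.556 m/s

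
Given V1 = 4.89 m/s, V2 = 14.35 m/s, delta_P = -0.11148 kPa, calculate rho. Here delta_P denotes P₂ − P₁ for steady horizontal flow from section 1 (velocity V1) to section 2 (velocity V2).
Formula: \Delta P = \frac{1}{2} \rho (V_1^2 - V_2^2)
Substituting knowns: -0.11148 = 0.5·rho·(4.89² − 14.35²)/1000
Solving for rho: rho = 2·(-0.11148·1000)/(4.89² − 14.35²) = 1.225 kg/m³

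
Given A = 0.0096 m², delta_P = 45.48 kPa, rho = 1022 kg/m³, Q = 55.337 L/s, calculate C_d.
Formula: Q = C_d A \sqrt{\frac{2 \Delta P}{\rho}}
Substituting knowns: 55.337 = C_d·0.0096·√(2·(45.48·1000)/1022)·1000
Solving for C_d: C_d = (55.337/1000)/(0.0096·√(2·(45.48·1000)/1022)) = 0.611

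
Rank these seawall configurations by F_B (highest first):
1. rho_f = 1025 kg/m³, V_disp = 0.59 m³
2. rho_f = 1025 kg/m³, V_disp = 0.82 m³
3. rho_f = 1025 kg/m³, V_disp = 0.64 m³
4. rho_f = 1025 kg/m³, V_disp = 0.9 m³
Case 1: F_B = 5933 N
Case 2: F_B = 8245 N
Case 3: F_B = 6435 N
Case 4: F_B = 9050 N
Ranking (highest first): 4, 2, 3, 1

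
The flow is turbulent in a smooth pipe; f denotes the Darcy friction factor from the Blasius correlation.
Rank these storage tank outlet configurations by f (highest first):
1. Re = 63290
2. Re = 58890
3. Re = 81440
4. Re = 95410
Case 1: f = 0.01992
Case 2: f = 0.02029
Case 3: f = 0.01871
Case 4: f = 0.01798
Ranking (highest first): 2, 1, 3, 4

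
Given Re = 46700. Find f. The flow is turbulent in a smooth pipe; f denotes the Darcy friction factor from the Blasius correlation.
Formula: f = \frac{0.316}{Re^{0.25}}
f = 0.316/46700^0.25 = 0.0215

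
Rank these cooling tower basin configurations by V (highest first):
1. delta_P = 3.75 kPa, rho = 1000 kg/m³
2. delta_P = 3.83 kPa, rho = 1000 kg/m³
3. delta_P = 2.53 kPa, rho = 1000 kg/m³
Case 1: V = 2.739 m/s
Case 2: V = 2.768 m/s
Case 3: V = 2.249 m/s
Ranking (highest first): 2, 1, 3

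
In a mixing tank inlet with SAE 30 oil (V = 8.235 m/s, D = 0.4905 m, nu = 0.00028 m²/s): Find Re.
Formula: Re = \frac{V D}{\nu}
Re = 8.235·0.4905/0.00028 = 14426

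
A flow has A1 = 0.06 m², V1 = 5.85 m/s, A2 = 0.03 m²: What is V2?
Formula: V_2 = \frac{A_1 V_1}{A_2}
V2 = 0.06·5.85/0.03 = 11.7 m/s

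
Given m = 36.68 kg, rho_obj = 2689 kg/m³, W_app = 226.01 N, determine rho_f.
Formula: W_{app} = mg\left(1 - \frac{\rho_f}{\rho_{obj}}\right)
Substituting knowns: 226.01 = 36.68·9.81·(1 − rho_f/2689)
Solving for rho_f: rho_f = 2689·(1 − 226.01/(36.68·9.81)) = 1000 kg/m³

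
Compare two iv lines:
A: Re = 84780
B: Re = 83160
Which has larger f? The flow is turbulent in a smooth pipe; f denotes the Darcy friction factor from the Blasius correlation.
f(A) = 0.01852, f(B) = 0.01861. Answer: B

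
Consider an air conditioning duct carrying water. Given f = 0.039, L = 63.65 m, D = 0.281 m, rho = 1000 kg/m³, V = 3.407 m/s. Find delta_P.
Formula: \Delta P = f \frac{L}{D} \frac{\rho V^2}{2}
delta_P = 0.039·(63.65/0.281)·0.5·1000·3.407²/1000 = 51.27 kPa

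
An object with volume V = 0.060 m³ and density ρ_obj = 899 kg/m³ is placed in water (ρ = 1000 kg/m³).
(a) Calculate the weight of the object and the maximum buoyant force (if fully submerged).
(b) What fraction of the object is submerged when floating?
(a) W=rho_obj*g*V=899*9.81*0.060=529.2 N; F_B(max)=rho*g*V=1000*9.81*0.060=588.6 N
(b) Floating fraction=rho_obj/rho=899/1000=0.899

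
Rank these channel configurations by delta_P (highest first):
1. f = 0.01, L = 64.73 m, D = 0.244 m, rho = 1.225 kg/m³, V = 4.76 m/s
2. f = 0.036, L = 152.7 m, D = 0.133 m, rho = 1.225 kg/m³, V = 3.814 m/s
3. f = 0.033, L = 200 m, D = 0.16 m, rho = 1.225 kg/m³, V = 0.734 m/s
Case 1: delta_P = 0.03682 kPa
Case 2: delta_P = 0.3683 kPa
Case 3: delta_P = 0.01361 kPa
Ranking (highest first): 2, 1, 3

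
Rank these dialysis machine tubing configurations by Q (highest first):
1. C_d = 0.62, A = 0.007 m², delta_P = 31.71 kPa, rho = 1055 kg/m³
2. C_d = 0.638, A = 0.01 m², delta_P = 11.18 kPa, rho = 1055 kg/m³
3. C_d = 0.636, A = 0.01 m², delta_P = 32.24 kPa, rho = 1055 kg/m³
Case 1: Q = 33.65 L/s
Case 2: Q = 29.37 L/s
Case 3: Q = 49.72 L/s
Ranking (highest first): 3, 1, 2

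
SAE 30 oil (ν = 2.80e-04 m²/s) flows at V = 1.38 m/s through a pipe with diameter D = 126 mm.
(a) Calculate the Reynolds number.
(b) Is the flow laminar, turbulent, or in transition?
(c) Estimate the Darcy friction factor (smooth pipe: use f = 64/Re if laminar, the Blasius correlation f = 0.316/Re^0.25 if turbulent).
(a) Re = V·D/ν = 1.38·0.126/2.80e-04 = 621
(b) Flow regime: laminar (Re < 2300)
(c) Friction factor: f = 64/Re = 64/621 = 0.1031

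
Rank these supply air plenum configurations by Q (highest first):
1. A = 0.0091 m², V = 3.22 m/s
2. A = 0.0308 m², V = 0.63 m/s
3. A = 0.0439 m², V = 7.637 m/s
Case 1: Q = 29.3 L/s
Case 2: Q = 19.4 L/s
Case 3: Q = 335.3 L/s
Ranking (highest first): 3, 1, 2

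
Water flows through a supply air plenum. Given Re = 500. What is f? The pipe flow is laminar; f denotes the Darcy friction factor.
Formula: f = \frac{64}{Re}
f = 64/500 = 0.128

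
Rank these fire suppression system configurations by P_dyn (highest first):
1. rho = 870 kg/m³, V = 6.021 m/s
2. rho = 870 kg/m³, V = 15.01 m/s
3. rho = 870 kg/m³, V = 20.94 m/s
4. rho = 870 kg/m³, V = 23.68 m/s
Case 1: P_dyn = 15.77 kPa
Case 2: P_dyn = 98.01 kPa
Case 3: P_dyn = 190.7 kPa
Case 4: P_dyn = 243.9 kPa
Ranking (highest first): 4, 3, 2, 1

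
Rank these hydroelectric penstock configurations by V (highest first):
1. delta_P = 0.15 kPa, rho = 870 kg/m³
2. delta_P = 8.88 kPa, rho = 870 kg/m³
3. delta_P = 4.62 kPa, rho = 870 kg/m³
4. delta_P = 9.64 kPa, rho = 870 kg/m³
Case 1: V = 0.5872 m/s
Case 2: V = 4.518 m/s
Case 3: V = 3.259 m/s
Case 4: V = 4.708 m/s
Ranking (highest first): 4, 2, 3, 1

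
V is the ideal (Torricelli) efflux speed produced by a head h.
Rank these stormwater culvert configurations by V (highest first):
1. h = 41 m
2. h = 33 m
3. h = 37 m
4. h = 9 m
Case 1: V = 28.36 m/s
Case 2: V = 25.45 m/s
Case 3: V = 26.94 m/s
Case 4: V = 13.29 m/s
Ranking (highest first): 1, 3, 2, 4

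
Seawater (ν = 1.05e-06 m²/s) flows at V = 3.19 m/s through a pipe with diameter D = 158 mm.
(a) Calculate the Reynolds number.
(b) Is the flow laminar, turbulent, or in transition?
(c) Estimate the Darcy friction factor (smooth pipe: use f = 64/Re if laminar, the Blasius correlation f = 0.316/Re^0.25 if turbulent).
(a) Re = V·D/ν = 3.19·0.158/1.05e-06 = 480020
(b) Flow regime: turbulent (Re > 4000)
(c) Friction factor: f = 0.316/Re^0.25 = 0.316/480020^0.25 = 0.01201 (Blasius is strictly valid for Re ≲ 1e5; used here as the smooth-pipe estimate the problem specifies)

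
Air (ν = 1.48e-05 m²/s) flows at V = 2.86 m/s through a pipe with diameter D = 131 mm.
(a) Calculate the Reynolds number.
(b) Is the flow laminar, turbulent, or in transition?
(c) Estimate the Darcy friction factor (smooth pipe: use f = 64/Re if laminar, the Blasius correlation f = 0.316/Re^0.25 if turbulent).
(a) Re = V·D/ν = 2.86·0.131/1.48e-05 = 25315
(b) Flow regime: turbulent (Re > 4000)
(c) Friction factor: f = 0.316/Re^0.25 = 0.316/25315^0.25 = 0.02505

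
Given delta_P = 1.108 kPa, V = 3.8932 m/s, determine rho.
Formula: V = \sqrt{\frac{2 \Delta P}{\rho}}
Substituting knowns: 3.8932 = √(2·(1.108·1000)/rho)
Solving for rho: rho = 2·(1.108·1000)/3.8932² = 146.2 kg/m³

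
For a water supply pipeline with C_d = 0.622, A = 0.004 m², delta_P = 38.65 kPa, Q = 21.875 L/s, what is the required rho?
Formula: Q = C_d A \sqrt{\frac{2 \Delta P}{\rho}}
Substituting knowns: 21.875 = 0.622·0.004·√(2·(38.65·1000)/rho)·1000
Solving for rho: rho = 2·(38.65·1000)/((21.875/1000)/(0.622·0.004))² = 1000 kg/m³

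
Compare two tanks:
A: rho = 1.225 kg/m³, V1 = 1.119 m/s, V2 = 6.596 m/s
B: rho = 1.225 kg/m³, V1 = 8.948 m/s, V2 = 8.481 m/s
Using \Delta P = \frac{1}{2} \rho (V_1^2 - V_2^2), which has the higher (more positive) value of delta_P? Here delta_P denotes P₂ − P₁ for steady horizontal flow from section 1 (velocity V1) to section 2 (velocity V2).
delta_P(A) = -0.02588 kPa, delta_P(B) = 0.004985 kPa. Answer: B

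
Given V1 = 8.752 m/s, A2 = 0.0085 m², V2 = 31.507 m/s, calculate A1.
Formula: V_2 = \frac{A_1 V_1}{A_2}
Substituting knowns: 31.507 = A1·8.752/0.0085
Solving for A1: A1 = 31.507·0.0085/8.752 = 0.0306 m²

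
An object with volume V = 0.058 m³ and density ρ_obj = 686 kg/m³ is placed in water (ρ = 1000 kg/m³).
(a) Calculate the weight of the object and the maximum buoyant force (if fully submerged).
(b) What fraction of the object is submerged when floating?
(a) W=rho_obj*g*V=686*9.81*0.058=390.3 N; F_B(max)=rho*g*V=1000*9.81*0.058=569.0 N
(b) Floating fraction=rho_obj/rho=686/1000=0.686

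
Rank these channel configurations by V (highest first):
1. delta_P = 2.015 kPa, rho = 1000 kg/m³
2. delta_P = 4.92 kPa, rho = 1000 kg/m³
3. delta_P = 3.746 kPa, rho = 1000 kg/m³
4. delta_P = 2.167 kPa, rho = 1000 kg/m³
Case 1: V = 2.007 m/s
Case 2: V = 3.137 m/s
Case 3: V = 2.737 m/s
Case 4: V = 2.082 m/s
Ranking (highest first): 2, 3, 4, 1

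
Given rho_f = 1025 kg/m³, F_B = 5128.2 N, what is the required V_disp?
Formula: F_B = \rho_f g V_{disp}
Substituting knowns: 5128.2 = 1025·9.81·V_disp
Solving for V_disp: V_disp = 5128.2/(1025·9.81) = 0.51 m³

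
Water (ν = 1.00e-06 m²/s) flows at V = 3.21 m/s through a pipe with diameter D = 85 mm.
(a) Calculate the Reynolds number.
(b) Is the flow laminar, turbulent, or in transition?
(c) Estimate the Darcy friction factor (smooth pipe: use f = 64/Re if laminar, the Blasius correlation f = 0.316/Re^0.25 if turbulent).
(a) Re = V·D/ν = 3.21·0.085/1.00e-06 = 272850
(b) Flow regime: turbulent (Re > 4000)
(c) Friction factor: f = 0.316/Re^0.25 = 0.316/272850^0.25 = 0.01383 (Blasius is strictly valid for Re ≲ 1e5; used here as the smooth-pipe estimate the problem specifies)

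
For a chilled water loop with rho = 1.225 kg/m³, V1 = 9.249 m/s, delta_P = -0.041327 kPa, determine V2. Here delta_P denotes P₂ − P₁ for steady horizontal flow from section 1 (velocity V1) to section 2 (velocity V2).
Formula: \Delta P = \frac{1}{2} \rho (V_1^2 - V_2^2)
Substituting knowns: -0.041327 = 0.5·1.225·(9.249² − V2²)/1000
Solving for V2: V2 = √(9.249² − 2·(-0.041327·1000)/1.225) = 12.37 m/s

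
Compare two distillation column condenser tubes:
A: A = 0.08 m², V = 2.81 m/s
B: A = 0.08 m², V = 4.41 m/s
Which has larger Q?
Q(A) = 224.8 L/s, Q(B) = 352.8 L/s. Answer: B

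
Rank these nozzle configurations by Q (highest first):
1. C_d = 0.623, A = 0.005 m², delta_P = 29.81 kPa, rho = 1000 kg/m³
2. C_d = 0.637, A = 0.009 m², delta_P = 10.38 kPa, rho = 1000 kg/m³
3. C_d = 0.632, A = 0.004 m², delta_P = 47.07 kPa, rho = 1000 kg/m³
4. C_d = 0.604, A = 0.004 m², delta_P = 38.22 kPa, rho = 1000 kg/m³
Case 1: Q = 24.05 L/s
Case 2: Q = 26.12 L/s
Case 3: Q = 24.53 L/s
Case 4: Q = 21.12 L/s
Ranking (highest first): 2, 3, 1, 4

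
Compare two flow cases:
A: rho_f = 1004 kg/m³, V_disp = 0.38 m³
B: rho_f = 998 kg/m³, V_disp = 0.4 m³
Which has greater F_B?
F_B(A) = 3743 N, F_B(B) = 3916 N. Answer: B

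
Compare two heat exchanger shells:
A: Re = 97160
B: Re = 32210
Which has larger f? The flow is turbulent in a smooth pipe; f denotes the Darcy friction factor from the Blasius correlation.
f(A) = 0.0179, f(B) = 0.02359. Answer: B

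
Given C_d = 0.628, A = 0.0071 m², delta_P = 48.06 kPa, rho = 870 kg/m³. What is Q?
Formula: Q = C_d A \sqrt{\frac{2 \Delta P}{\rho}}
Q = 0.628·0.0071·√(2·(48.06·1000)/870)·1000 = 46.87 L/s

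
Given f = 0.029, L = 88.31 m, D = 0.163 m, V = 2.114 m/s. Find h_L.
Formula: h_L = f \frac{L}{D} \frac{V^2}{2g}
h_L = 0.029·(88.31/0.163)·2.114²/(2·9.81) = 3.579 m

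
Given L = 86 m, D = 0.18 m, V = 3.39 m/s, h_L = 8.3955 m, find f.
Formula: h_L = f \frac{L}{D} \frac{V^2}{2g}
Substituting knowns: 8.3955 = f·(86/0.18)·3.39²/(2·9.81)
Solving for f: f = 8.3955·2·9.81/((86/0.18)·3.39²) = 0.03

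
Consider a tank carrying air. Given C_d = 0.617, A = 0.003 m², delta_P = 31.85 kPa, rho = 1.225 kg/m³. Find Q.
Formula: Q = C_d A \sqrt{\frac{2 \Delta P}{\rho}}
Q = 0.617·0.003·√(2·(31.85·1000)/1.225)·1000 = 422.1 L/s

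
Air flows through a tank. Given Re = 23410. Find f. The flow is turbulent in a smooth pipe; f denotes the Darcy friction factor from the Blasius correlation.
Formula: f = \frac{0.316}{Re^{0.25}}
f = 0.316/23410^0.25 = 0.02555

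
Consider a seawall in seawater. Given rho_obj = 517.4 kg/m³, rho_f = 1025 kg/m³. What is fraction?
Formula: f_{sub} = \frac{\rho_{obj}}{\rho_f}
fraction = 517.4/1025 = 0.5048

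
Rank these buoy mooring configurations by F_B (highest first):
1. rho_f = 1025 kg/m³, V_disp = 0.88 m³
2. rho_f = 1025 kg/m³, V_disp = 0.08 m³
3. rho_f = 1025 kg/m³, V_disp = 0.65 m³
Case 1: F_B = 8849 N
Case 2: F_B = 804.4 N
Case 3: F_B = 6536 N
Ranking (highest first): 1, 3, 2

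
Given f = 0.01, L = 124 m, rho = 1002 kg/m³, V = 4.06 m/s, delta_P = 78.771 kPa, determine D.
Formula: \Delta P = f \frac{L}{D} \frac{\rho V^2}{2}
Substituting knowns: 78.771 = 0.01·(124/D)·0.5·1002·4.06²/1000
Solving for D: D = 0.01·124·0.5·1002·4.06²/(78.771·1000) = 0.13 m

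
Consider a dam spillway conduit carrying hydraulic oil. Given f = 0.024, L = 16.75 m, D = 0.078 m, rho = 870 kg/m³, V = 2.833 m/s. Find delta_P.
Formula: \Delta P = f \frac{L}{D} \frac{\rho V^2}{2}
delta_P = 0.024·(16.75/0.078)·0.5·870·2.833²/1000 = 17.99 kPa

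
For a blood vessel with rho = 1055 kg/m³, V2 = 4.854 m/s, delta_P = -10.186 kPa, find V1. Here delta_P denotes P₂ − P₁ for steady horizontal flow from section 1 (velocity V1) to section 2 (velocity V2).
Formula: \Delta P = \frac{1}{2} \rho (V_1^2 - V_2^2)
Substituting knowns: -10.186 = 0.5·1055·(V1² − 4.854²)/1000
Solving for V1: V1 = √(4.854² + 2·(-10.186·1000)/1055) = 2.062 m/s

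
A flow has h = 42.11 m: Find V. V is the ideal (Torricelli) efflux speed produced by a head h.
Formula: V = \sqrt{2 g h}
V = √(2·9.81·42.11) = 28.74 m/s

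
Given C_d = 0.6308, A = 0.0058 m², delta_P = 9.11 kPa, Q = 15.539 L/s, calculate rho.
Formula: Q = C_d A \sqrt{\frac{2 \Delta P}{\rho}}
Substituting knowns: 15.539 = 0.6308·0.0058·√(2·(9.11·1000)/rho)·1000
Solving for rho: rho = 2·(9.11·1000)/((15.539/1000)/(0.6308·0.0058))² = 1010 kg/m³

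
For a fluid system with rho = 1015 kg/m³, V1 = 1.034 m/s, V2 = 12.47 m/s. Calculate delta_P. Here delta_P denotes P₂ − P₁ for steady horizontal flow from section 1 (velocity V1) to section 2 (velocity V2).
Formula: \Delta P = \frac{1}{2} \rho (V_1^2 - V_2^2)
delta_P = 0.5·1015·(1.034² − 12.47²)/1000 = -78.37 kPa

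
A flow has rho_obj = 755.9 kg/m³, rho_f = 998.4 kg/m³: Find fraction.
Formula: f_{sub} = \frac{\rho_{obj}}{\rho_f}
fraction = 755.9/998.4 = 0.7571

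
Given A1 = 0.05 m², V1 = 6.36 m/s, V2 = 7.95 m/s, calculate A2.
Formula: V_2 = \frac{A_1 V_1}{A_2}
Substituting knowns: 7.95 = 0.05·6.36/A2
Solving for A2: A2 = 0.05·6.36/7.95 = 0.04 m²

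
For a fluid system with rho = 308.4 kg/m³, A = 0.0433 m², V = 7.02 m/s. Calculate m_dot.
Formula: \dot{m} = \rho A V
m_dot = 308.4·0.0433·7.02 = 93.74 kg/s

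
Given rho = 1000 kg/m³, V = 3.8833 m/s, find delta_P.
Formula: V = \sqrt{\frac{2 \Delta P}{\rho}}
Substituting knowns: 3.8833 = √(2·(delta_P·1000)/1000)
Solving for delta_P: delta_P = 3.8833²·1000/2/1000 = 7.54 kPa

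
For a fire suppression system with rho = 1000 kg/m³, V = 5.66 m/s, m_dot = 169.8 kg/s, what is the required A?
Formula: \dot{m} = \rho A V
Substituting knowns: 169.8 = 1000·A·5.66
Solving for A: A = 169.8/(1000·5.66) = 0.03 m²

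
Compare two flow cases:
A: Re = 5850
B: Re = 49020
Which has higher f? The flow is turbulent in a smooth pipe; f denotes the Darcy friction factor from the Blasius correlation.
f(A) = 0.03613, f(B) = 0.02124. Answer: A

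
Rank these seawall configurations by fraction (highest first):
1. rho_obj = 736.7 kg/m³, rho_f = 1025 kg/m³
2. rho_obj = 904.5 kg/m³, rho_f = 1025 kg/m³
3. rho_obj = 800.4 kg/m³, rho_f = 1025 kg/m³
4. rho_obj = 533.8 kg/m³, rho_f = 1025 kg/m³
Case 1: fraction = 0.7187
Case 2: fraction = 0.8824
Case 3: fraction = 0.7809
Case 4: fraction = 0.5208
Ranking (highest first): 2, 3, 1, 4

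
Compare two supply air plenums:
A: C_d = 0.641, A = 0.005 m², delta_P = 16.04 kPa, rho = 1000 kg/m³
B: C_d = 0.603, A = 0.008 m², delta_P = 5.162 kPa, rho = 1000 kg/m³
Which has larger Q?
Q(A) = 18.15 L/s, Q(B) = 15.5 L/s. Answer: A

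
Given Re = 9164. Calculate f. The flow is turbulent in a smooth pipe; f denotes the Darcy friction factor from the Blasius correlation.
Formula: f = \frac{0.316}{Re^{0.25}}
f = 0.316/9164^0.25 = 0.0323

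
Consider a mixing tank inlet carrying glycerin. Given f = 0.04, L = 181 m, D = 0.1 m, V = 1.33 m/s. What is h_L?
Formula: h_L = f \frac{L}{D} \frac{V^2}{2g}
h_L = 0.04·(181/0.1)·1.33²/(2·9.81) = 6.527 m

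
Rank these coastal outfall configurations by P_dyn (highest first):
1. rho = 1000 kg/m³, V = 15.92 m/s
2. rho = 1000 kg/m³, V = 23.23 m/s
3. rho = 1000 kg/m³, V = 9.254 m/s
Case 1: P_dyn = 126.7 kPa
Case 2: P_dyn = 269.8 kPa
Case 3: P_dyn = 42.82 kPa
Ranking (highest first): 2, 1, 3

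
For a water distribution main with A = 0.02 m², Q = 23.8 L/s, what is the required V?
Formula: Q = A V
Substituting knowns: 23.8 = 0.02·V·1000
Solving for V: V = (23.8/1000)/0.02 = 1.19 m/s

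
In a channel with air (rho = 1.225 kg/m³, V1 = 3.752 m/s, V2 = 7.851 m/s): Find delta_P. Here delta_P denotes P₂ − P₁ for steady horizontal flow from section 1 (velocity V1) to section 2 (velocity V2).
Formula: \Delta P = \frac{1}{2} \rho (V_1^2 - V_2^2)
delta_P = 0.5·1.225·(3.752² − 7.851²)/1000 = -0.02913 kPa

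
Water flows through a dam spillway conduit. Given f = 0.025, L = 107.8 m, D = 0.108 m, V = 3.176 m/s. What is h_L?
Formula: h_L = f \frac{L}{D} \frac{V^2}{2g}
h_L = 0.025·(107.8/0.108)·3.176²/(2·9.81) = 12.83 m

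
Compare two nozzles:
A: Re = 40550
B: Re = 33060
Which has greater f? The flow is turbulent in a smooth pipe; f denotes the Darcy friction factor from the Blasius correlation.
f(A) = 0.02227, f(B) = 0.02343. Answer: B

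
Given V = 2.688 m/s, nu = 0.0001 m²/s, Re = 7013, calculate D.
Formula: Re = \frac{V D}{\nu}
Substituting knowns: 7013 = 2.688·D/0.0001
Solving for D: D = 7013·0.0001/2.688 = 0.2609 m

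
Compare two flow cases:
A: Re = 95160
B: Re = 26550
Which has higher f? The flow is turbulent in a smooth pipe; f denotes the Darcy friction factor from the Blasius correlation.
f(A) = 0.01799, f(B) = 0.02476. Answer: B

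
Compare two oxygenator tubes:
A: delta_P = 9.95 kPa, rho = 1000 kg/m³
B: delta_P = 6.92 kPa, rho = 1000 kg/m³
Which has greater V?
V(A) = 4.461 m/s, V(B) = 3.72 m/s. Answer: A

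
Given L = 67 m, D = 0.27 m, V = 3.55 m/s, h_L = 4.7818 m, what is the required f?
Formula: h_L = f \frac{L}{D} \frac{V^2}{2g}
Substituting knowns: 4.7818 = f·(67/0.27)·3.55²/(2·9.81)
Solving for f: f = 4.7818·2·9.81/((67/0.27)·3.55²) = 0.03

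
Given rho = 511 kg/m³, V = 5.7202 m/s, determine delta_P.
Formula: V = \sqrt{\frac{2 \Delta P}{\rho}}
Substituting knowns: 5.7202 = √(2·(delta_P·1000)/511)
Solving for delta_P: delta_P = 5.7202²·511/2/1000 = 8.36 kPa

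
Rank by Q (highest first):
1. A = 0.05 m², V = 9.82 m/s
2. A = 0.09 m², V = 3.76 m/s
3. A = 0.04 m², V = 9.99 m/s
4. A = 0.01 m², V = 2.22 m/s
Case 1: Q = 491 L/s
Case 2: Q = 338.4 L/s
Case 3: Q = 399.6 L/s
Case 4: Q = 22.2 L/s
Ranking (highest first): 1, 3, 2, 4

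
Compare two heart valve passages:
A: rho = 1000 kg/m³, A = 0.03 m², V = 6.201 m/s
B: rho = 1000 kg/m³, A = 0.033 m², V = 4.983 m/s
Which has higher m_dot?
m_dot(A) = 186 kg/s, m_dot(B) = 164.4 kg/s. Answer: A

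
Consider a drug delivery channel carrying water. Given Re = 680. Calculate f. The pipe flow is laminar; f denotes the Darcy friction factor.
Formula: f = \frac{64}{Re}
f = 64/680 = 0.09412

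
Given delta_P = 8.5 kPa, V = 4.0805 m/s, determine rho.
Formula: V = \sqrt{\frac{2 \Delta P}{\rho}}
Substituting knowns: 4.0805 = √(2·(8.5·1000)/rho)
Solving for rho: rho = 2·(8.5·1000)/4.0805² = 1021 kg/m³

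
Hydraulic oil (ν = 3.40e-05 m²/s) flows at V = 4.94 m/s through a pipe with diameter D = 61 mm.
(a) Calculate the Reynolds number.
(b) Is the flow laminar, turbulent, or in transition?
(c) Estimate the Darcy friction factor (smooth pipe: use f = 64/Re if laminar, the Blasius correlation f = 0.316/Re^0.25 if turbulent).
(a) Re = V·D/ν = 4.94·0.061/3.40e-05 = 8862.9
(b) Flow regime: turbulent (Re > 4000)
(c) Friction factor: f = 0.316/Re^0.25 = 0.316/8862.9^0.25 = 0.03257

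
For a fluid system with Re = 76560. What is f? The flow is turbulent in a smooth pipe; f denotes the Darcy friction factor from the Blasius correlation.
Formula: f = \frac{0.316}{Re^{0.25}}
f = 0.316/76560^0.25 = 0.019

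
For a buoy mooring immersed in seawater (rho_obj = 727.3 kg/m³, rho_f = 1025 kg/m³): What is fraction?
Formula: f_{sub} = \frac{\rho_{obj}}{\rho_f}
fraction = 727.3/1025 = 0.7096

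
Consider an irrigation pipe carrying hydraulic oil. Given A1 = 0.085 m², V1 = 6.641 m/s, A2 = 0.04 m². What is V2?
Formula: V_2 = \frac{A_1 V_1}{A_2}
V2 = 0.085·6.641/0.04 = 14.11 m/s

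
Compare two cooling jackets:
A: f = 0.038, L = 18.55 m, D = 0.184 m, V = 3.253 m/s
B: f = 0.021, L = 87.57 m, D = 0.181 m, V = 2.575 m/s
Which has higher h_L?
h_L(A) = 2.066 m, h_L(B) = 3.434 m. Answer: B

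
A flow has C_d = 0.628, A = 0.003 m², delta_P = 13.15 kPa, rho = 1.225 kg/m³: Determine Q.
Formula: Q = C_d A \sqrt{\frac{2 \Delta P}{\rho}}
Q = 0.628·0.003·√(2·(13.15·1000)/1.225)·1000 = 276.1 L/s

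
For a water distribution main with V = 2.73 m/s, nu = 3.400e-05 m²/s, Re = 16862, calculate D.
Formula: Re = \frac{V D}{\nu}
Substituting knowns: 16862 = 2.73·D/3.400e-05
Solving for D: D = 16862·3.400e-05/2.73 = 0.21 m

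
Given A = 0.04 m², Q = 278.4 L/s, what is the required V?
Formula: Q = A V
Substituting knowns: 278.4 = 0.04·V·1000
Solving for V: V = (278.4/1000)/0.04 = 6.96 m/s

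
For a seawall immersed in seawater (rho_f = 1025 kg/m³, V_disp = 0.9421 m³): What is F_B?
Formula: F_B = \rho_f g V_{disp}
F_B = 1025·9.81·0.9421 = 9473 N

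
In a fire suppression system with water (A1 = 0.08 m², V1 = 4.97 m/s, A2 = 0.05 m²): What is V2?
Formula: V_2 = \frac{A_1 V_1}{A_2}
V2 = 0.08·4.97/0.05 = 7.952 m/s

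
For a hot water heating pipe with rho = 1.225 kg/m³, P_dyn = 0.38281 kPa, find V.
Formula: P_{dyn} = \frac{1}{2} \rho V^2
Substituting knowns: 0.38281 = 0.5·1.225·V²/1000
Solving for V: V = √(2·(0.38281·1000)/1.225) = 25 m/s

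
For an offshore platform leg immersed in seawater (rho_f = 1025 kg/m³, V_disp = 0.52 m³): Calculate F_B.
Formula: F_B = \rho_f g V_{disp}
F_B = 1025·9.81·0.52 = 5229 N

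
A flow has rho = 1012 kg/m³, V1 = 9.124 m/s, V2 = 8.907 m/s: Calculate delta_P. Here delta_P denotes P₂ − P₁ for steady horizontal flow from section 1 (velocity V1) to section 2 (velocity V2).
Formula: \Delta P = \frac{1}{2} \rho (V_1^2 - V_2^2)
delta_P = 0.5·1012·(9.124² − 8.907²)/1000 = 1.98 kPa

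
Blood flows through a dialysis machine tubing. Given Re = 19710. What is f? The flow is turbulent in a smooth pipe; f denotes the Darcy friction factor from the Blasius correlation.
Formula: f = \frac{0.316}{Re^{0.25}}
f = 0.316/19710^0.25 = 0.02667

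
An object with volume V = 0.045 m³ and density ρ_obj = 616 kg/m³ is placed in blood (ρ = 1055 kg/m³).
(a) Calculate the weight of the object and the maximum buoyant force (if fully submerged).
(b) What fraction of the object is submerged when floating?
(a) W=rho_obj*g*V=616*9.81*0.045=271.9 N; F_B(max)=rho*g*V=1055*9.81*0.045=465.7 N
(b) Floating fraction=rho_obj/rho=616/1055=0.584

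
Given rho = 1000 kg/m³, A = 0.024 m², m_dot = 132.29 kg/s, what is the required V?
Formula: \dot{m} = \rho A V
Substituting knowns: 132.29 = 1000·0.024·V
Solving for V: V = 132.29/(1000·0.024) = 5.512 m/s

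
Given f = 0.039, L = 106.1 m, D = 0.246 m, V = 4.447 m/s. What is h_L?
Formula: h_L = f \frac{L}{D} \frac{V^2}{2g}
h_L = 0.039·(106.1/0.246)·4.447²/(2·9.81) = 16.95 m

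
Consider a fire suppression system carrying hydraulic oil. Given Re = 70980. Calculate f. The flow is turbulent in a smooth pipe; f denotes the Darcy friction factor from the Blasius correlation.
Formula: f = \frac{0.316}{Re^{0.25}}
f = 0.316/70980^0.25 = 0.01936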